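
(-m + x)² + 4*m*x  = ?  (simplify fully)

(m + x)²

Expand the square and combine the 4*m*x term.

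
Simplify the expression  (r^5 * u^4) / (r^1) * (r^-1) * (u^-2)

r^3*u^2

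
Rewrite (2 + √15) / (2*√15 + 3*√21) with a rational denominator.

(-30 - 4*√15 + 6*√21 + 9*√35)/129

Multiply numerator and denominator by -3*√21 + 2*√15.
Denominator becomes -129; numerator becomes -9*√35 - 6*√21 + 4*√15 + 30.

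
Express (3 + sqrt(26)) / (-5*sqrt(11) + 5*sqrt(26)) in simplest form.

(3*sqrt(11) + 3*sqrt(26) + sqrt(286) + 26)/75

Multiply numerator and denominator by 5*sqrt(11) + 5*sqrt(26).
Denominator becomes 375; numerator becomes 15*sqrt(11) + 15*sqrt(26) + 5*sqrt(286) + 130.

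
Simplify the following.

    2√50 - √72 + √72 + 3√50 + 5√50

50*√2

2√50 = 10*√2; √72 = 6*√2; √72 = 6*√2; 3√50 = 15*√2; 5√50 = 25*√2
Combine: (10 - 6 + 6 + 15 + 25)·√2 = 50*√2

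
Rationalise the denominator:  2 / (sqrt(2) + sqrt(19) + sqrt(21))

(-sqrt(798) + 2*sqrt(19) + 19*sqrt(2))/38

Group as (sqrt(19) + sqrt(21)) + sqrt(2); multiply by (sqrt(19) + sqrt(21)) - sqrt(2), then rationalise the remaining surd.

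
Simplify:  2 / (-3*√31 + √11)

(-3*√31 - √11)/134

Multiply numerator and denominator by √11 + 3*√31.
Denominator becomes -268; numerator becomes 2*√11 + 6*√31.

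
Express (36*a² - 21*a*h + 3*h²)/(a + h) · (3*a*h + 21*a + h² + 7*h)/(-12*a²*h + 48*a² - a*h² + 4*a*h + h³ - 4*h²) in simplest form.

(-9*a*h - 63*a + 3*h² + 21*h)/(a*h - 4*a + h² - 4*h)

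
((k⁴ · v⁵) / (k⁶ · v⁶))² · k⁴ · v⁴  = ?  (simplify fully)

v²

Inside the bracket: (k^-2) · (v^-1)
Raise to the power 2: (k^-4) · (v^-2)
Multiply by k⁴ · v⁴: add exponents.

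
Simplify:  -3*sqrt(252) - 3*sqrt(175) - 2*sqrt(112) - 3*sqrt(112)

-53*sqrt(7)

3*sqrt(252) = 18*sqrt(7); 3*sqrt(175) = 15*sqrt(7); 2*sqrt(112) = 8*sqrt(7); 3*sqrt(112) = 12*sqrt(7)
Combine: (-18 - 15 - 8 - 12)·sqrt(7) = -53*sqrt(7)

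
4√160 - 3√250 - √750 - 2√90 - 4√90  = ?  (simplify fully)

-17*√10 - 5*√30

4√160 = 16*√10; 3√250 = 15*√10; √750 = 5*√30; 2√90 = 6*√10; 4√90 = 12*√10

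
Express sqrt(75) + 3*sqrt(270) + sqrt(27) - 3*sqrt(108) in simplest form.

-10*sqrt(3) + 9*sqrt(30)

sqrt(75) = 5*sqrt(3); 3*sqrt(270) = 9*sqrt(30); sqrt(27) = 3*sqrt(3); 3*sqrt(108) = 18*sqrt(3)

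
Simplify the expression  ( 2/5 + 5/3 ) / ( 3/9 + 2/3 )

31/15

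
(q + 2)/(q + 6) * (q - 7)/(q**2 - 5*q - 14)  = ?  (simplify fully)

Factor: q**2 - 5*q - 14 = (q - 7)*(q + 2)
Cancel the common factors (q - 7), (q + 2).

1/(q + 6)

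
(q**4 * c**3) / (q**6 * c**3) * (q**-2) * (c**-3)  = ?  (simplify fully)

Quotient: (q**-2)
Multiply by (q**-2) * (c**-3): add exponents.

1/(c**3*q**4)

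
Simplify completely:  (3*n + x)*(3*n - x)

9*n^2 - x^2

Product of conjugates: (P+Q)(P-Q) = P^2 - Q^2.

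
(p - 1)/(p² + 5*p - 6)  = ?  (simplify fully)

1/(p + 6)

Factor: p² + 5*p - 6 = (p + 6)·(p - 1)
Cancel the common factor (p - 1).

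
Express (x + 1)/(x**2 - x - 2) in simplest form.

1/(x - 2)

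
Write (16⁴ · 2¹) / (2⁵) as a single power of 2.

2^12

16⁴ = 2^16; 2¹ = 2^1; 2⁵ = 2^5
Combine exponents: 2^12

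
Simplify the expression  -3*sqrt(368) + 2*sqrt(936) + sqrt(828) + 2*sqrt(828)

3*sqrt(368) = 12*sqrt(23); 2*sqrt(936) = 12*sqrt(26); sqrt(828) = 6*sqrt(23); 2*sqrt(828) = 12*sqrt(23)

6*sqrt(23) + 12*sqrt(26)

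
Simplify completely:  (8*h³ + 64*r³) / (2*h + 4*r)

4*h² - 8*h*r + 16*r²

Apply the sum-of-cubes factorisation and cancel (2*h + 4*r).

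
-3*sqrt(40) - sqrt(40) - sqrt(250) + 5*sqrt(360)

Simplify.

3*sqrt(40) = 6*sqrt(10); sqrt(40) = 2*sqrt(10); sqrt(250) = 5*sqrt(10); 5*sqrt(360) = 30*sqrt(10)
Combine: (-6 - 2 - 5 + 30)·sqrt(10) = 17*sqrt(10)

17*sqrt(10)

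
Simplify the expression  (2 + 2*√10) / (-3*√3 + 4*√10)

(6*√3 + 8*√10 + 6*√30 + 80)/133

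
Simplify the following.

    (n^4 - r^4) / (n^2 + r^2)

Difference of fourth powers: factor out (n^2 + r^2).

n^2 - r^2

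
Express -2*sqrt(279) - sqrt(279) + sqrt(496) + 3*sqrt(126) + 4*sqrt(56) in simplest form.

-5*sqrt(31) + 17*sqrt(14)

2*sqrt(279) = 6*sqrt(31); sqrt(279) = 3*sqrt(31); sqrt(496) = 4*sqrt(31); 3*sqrt(126) = 9*sqrt(14); 4*sqrt(56) = 8*sqrt(14)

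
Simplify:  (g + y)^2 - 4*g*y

After expansion: g^2 - 2*g*y + y^2 — a perfect-square trinomial.

(g - y)^2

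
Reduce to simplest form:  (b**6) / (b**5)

Quotient: b**1

b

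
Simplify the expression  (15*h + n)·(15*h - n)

225*h² - n²

Difference of squares with P = 15*h, Q = n.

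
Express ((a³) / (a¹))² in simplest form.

a⁴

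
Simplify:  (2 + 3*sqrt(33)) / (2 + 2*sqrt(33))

(-sqrt(33) + 97)/64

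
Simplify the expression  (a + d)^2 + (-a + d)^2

Binomially expand both and collect terms in d, a.

2*a^2 + 2*d^2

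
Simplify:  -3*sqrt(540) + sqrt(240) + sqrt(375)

-9*sqrt(15)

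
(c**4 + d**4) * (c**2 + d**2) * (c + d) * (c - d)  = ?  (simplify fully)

c**8 - d**8

(c+d)(c-d) = c**2 - d**2; continue pairing.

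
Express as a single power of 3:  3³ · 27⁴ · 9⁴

3^23

3³ = 3^3; 27⁴ = 3^12; 9⁴ = 3^8
Combine exponents: 3^23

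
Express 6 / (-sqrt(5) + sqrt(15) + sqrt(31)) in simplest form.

(-246*sqrt(5) - 66*sqrt(31) + 126*sqrt(15) + 60*sqrt(93))/179

Group as (sqrt(15) + sqrt(31)) - sqrt(5); multiply by (sqrt(15) + sqrt(31)) + sqrt(5), then rationalise the remaining surd.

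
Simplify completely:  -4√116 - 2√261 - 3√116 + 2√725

4√116 = 8*√29; 2√261 = 6*√29; 3√116 = 6*√29; 2√725 = 10*√29
Combine: (-8 - 6 - 6 + 10)·√29 = -10*√29

-10*√29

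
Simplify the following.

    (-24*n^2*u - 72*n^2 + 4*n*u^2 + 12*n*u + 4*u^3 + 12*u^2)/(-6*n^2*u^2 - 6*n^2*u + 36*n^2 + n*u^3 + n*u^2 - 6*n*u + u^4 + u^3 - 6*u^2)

4/(u - 2)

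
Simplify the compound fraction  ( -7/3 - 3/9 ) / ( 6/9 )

Numerator: -7/3 - 3/9 = -8/3
Denominator: 6/9 = 2/3
Divide: (-8/3) · (3/2) = -4

-4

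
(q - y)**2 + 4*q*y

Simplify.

(q + y)**2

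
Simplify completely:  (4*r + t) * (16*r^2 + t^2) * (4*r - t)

256*r^4 - t^4

Pair the conjugate factors: ((4*r)+t)((4*r)-t) = 16*r^2 - t^2, then repeat with the next factor.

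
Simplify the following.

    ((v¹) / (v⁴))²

Inside the bracket: (v^-3)
Raise to the power 2: (v^-6)

v^(-6)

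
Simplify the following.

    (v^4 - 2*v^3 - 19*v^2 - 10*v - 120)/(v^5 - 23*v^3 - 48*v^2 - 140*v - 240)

1/(v + 2)

Factor: v^4 - 2*v^3 - 19*v^2 - 10*v - 120 = (v^2 + 5)*(v - 6)*(v + 4);  v^5 - 23*v^3 - 48*v^2 - 140*v - 240 = (v + 4)*(v + 2)*(v - 6)*(v^2 + 5)
Cancel the common factors (v^2 + 5), (v - 6), (v + 4).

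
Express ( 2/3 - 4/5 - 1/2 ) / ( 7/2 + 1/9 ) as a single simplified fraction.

-57/325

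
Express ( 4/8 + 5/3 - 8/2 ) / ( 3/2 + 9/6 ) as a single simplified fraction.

-11/18

Numerator: 4/8 + 5/3 - 8/2 = -11/6
Denominator: 3/2 + 9/6 = 3
Divide: (-11/6) · (1/3) = -11/18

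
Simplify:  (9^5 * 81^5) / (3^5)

3^25

9^5 = 3^10; 81^5 = 3^20; 3^5 = 3^5
Combine exponents: 3^25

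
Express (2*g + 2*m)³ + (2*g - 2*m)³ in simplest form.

Write as f((2*g),(2*m)) + f((2*g),-(2*m)) and expand.

16*g*(g² + 3*m²)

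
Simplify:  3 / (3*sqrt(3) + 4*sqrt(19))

Multiply numerator and denominator by -4*sqrt(19) + 3*sqrt(3).
Denominator becomes -277; numerator becomes -12*sqrt(19) + 9*sqrt(3).

(-9*sqrt(3) + 12*sqrt(19))/277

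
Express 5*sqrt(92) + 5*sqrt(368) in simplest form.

30*sqrt(23)

5*sqrt(92) = 10*sqrt(23); 5*sqrt(368) = 20*sqrt(23)
Combine: (10 + 20)·sqrt(23) = 30*sqrt(23)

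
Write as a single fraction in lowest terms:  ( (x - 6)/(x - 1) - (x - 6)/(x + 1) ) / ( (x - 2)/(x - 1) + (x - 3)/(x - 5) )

Numerator: (x - 6)/(x - 1) - (x - 6)/(x + 1) = (2*x - 12)/(x² - 1)
Denominator: (x - 2)/(x - 1) + (x - 3)/(x - 5) = (2*x² - 11*x + 13)/(x² - 6*x + 5)
Divide: ((2*x - 12)/(x² - 1)) · ((x² - 6*x + 5)/(2*x² - 11*x + 13)) = (2*x² - 22*x + 60)/(2*x³ - 9*x² + 2*x + 13)

(2*x² - 22*x + 60)/(2*x³ - 9*x² + 2*x + 13)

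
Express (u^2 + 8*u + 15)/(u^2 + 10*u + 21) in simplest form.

(u + 5)/(u + 7)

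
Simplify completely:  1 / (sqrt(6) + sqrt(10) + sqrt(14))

(-2*sqrt(210) + sqrt(14) + 5*sqrt(10) + 9*sqrt(6))/118

Group as (sqrt(10) + sqrt(14)) + sqrt(6); multiply by (sqrt(10) + sqrt(14)) - sqrt(6), then rationalise the remaining surd.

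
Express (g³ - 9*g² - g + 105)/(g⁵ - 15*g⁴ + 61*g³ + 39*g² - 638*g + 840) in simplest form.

1/(g² - 6*g + 8)

Factor: g³ - 9*g² - g + 105 = (g - 5)·(g - 7)·(g + 3);  g⁵ - 15*g⁴ + 61*g³ + 39*g² - 638*g + 840 = (g - 2)·(g - 7)·(g + 3)·(g - 5)·(g - 4)
Cancel the common factors (g - 5), (g + 3), (g - 7).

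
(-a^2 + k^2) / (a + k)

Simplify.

Factor k^2 - a^2 and cancel (a + k).

-a + k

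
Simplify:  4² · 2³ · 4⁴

2^15

4² = 2^4; 2³ = 2^3; 4⁴ = 2^8
Combine exponents: 2^15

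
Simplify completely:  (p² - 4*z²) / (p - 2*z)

p² - 4*z² factors as -(-p + 2*z)*(p + 2*z).

p + 2*z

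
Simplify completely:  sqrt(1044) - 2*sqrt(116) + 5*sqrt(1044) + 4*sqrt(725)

sqrt(1044) = 6*sqrt(29); 2*sqrt(116) = 4*sqrt(29); 5*sqrt(1044) = 30*sqrt(29); 4*sqrt(725) = 20*sqrt(29)
Combine: (6 - 4 + 30 + 20)·sqrt(29) = 52*sqrt(29)

52*sqrt(29)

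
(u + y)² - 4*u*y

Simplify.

(u - y)²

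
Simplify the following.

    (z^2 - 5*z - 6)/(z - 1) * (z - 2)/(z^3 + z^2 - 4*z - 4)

Factor: z^2 - 5*z - 6 = (z - 6)*(z + 1);  z^3 + z^2 - 4*z - 4 = (z + 1)*(z + 2)*(z - 2)
Cancel the common factors (z + 1), (z - 2).

(z - 6)/(z^2 + z - 2)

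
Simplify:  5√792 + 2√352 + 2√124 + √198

5√792 = 30*√22; 2√352 = 8*√22; 2√124 = 4*√31; √198 = 3*√22

4*√31 + 41*√22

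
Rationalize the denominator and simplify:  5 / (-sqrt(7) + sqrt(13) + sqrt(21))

(-135*sqrt(7) - 5*sqrt(21) + 75*sqrt(13) + 70*sqrt(39))/363

Group as (sqrt(13) + sqrt(21)) - sqrt(7); multiply by (sqrt(13) + sqrt(21)) + sqrt(7), then rationalise the remaining surd.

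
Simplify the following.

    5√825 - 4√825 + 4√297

17*√33

5√825 = 25*√33; 4√825 = 20*√33; 4√297 = 12*√33
Combine: (25 - 20 + 12)·√33 = 17*√33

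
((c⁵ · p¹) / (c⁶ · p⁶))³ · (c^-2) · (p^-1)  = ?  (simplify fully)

1/(c⁵*p^16)

Inside the bracket: (c^-1) · (p^-5)
Raise to the power 3: (c^-3) · (p^-15)
Multiply by (c^-2) · (p^-1): add exponents.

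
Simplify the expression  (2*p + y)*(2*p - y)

Difference of squares with P = 2*p, Q = y.

4*p**2 - y**2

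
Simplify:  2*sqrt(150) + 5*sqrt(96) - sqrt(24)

28*sqrt(6)

2*sqrt(150) = 10*sqrt(6); 5*sqrt(96) = 20*sqrt(6); sqrt(24) = 2*sqrt(6)
Combine: (10 + 20 - 2)·sqrt(6) = 28*sqrt(6)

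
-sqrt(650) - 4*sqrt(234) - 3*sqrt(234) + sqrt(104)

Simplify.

-24*sqrt(26)

sqrt(650) = 5*sqrt(26); 4*sqrt(234) = 12*sqrt(26); 3*sqrt(234) = 9*sqrt(26); sqrt(104) = 2*sqrt(26)
Combine: (-5 - 12 - 9 + 2)·sqrt(26) = -24*sqrt(26)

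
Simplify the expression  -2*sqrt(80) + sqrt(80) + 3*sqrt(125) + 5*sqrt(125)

36*sqrt(5)

2*sqrt(80) = 8*sqrt(5); sqrt(80) = 4*sqrt(5); 3*sqrt(125) = 15*sqrt(5); 5*sqrt(125) = 25*sqrt(5)
Combine: (-8 + 4 + 15 + 25)·sqrt(5) = 36*sqrt(5)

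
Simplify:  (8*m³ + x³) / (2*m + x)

Apply the sum-of-cubes factorisation and cancel (2*m + x).

4*m² - 2*m*x + x²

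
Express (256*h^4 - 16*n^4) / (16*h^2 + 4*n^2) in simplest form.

16*h^2 - 4*n^2

256*h^4 - 16*n^4 factors as 16*(2*h - n)*(2*h + n)*(4*h^2 + n^2).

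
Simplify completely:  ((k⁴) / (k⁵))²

Inside the bracket: (k^-1)
Raise to the power 2: (k^-2)

k^(-2)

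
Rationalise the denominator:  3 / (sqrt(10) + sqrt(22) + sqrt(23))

(-12*sqrt(1265) + 27*sqrt(23) + 33*sqrt(22) + 105*sqrt(10))/799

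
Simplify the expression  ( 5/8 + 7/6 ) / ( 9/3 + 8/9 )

129/280

Numerator: 5/8 + 7/6 = 43/24
Denominator: 9/3 + 8/9 = 35/9
Divide: (43/24) · (9/35) = 129/280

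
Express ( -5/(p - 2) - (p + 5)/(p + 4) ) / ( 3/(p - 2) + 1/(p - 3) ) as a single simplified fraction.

Numerator: -5/(p - 2) - (p + 5)/(p + 4) = (-p^2 - 8*p - 10)/(p^2 + 2*p - 8)
Denominator: 3/(p - 2) + 1/(p - 3) = (4*p - 11)/(p^2 - 5*p + 6)
Divide: ((-p^2 - 8*p - 10)/(p^2 + 2*p - 8)) · ((p^2 - 5*p + 6)/(4*p - 11)) = (-p^3 - 5*p^2 + 14*p + 30)/(4*p^2 + 5*p - 44)

(-p^3 - 5*p^2 + 14*p + 30)/(4*p^2 + 5*p - 44)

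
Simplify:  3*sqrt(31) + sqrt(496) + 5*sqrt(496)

27*sqrt(31)

3*sqrt(31) = 3*sqrt(31); sqrt(496) = 4*sqrt(31); 5*sqrt(496) = 20*sqrt(31)
Combine: (3 + 4 + 20)·sqrt(31) = 27*sqrt(31)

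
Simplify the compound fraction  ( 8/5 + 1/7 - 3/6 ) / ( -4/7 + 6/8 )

174/25

Numerator: 8/5 + 1/7 - 3/6 = 87/70
Denominator: -4/7 + 6/8 = 5/28
Divide: (87/70) · (28/5) = 174/25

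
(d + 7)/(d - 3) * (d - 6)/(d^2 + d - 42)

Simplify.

1/(d - 3)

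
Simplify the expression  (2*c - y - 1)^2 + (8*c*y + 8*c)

Expanding gives 4*c^2 + 4*c*y + 4*c + y^2 + 2*y + 1, a perfect square.

(2*c + y + 1)^2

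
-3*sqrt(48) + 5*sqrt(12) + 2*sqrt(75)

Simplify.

8*sqrt(3)

3*sqrt(48) = 12*sqrt(3); 5*sqrt(12) = 10*sqrt(3); 2*sqrt(75) = 10*sqrt(3)
Combine: (-12 + 10 + 10)·sqrt(3) = 8*sqrt(3)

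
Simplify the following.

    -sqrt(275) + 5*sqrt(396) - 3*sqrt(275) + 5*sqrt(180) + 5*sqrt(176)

30*sqrt(5) + 30*sqrt(11)

sqrt(275) = 5*sqrt(11); 5*sqrt(396) = 30*sqrt(11); 3*sqrt(275) = 15*sqrt(11); 5*sqrt(180) = 30*sqrt(5); 5*sqrt(176) = 20*sqrt(11)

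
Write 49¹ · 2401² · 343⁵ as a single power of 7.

49¹ = 7^2; 2401² = 7^8; 343⁵ = 7^15
Combine exponents: 7^25

7^25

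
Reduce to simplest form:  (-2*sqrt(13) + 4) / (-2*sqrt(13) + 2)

Multiply numerator and denominator by 2 + 2*sqrt(13).
Denominator becomes -48; numerator becomes -44 + 4*sqrt(13).

(-sqrt(13) + 11)/12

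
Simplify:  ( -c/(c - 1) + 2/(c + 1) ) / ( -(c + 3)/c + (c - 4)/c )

Numerator: -c/(c - 1) + 2/(c + 1) = (-c^2 + c - 2)/(c^2 - 1)
Denominator: -(c + 3)/c + (c - 4)/c = -7/c
Divide: ((-c^2 + c - 2)/(c^2 - 1)) · (-c/7) = (c^3 - c^2 + 2*c)/(7*c^2 - 7)

(c^3 - c^2 + 2*c)/(7*c^2 - 7)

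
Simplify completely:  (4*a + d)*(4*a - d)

16*a^2 - d^2

Difference of squares with P = 4*a, Q = d.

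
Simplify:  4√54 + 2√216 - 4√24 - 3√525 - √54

4√54 = 12*√6; 2√216 = 12*√6; 4√24 = 8*√6; 3√525 = 15*√21; √54 = 3*√6

-15*√21 + 13*√6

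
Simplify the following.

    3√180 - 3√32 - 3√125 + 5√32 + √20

5*√5 + 8*√2

3√180 = 18*√5; 3√32 = 12*√2; 3√125 = 15*√5; 5√32 = 20*√2; √20 = 2*√5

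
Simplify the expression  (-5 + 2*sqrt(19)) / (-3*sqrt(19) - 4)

Multiply numerator and denominator by -4 + 3*sqrt(19).
Denominator becomes -155; numerator becomes -23*sqrt(19) + 134.

(-134 + 23*sqrt(19))/155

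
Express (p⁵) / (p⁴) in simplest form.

p

Quotient: p¹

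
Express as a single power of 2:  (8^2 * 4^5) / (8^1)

2^13

8^2 = 2^6; 4^5 = 2^10; 8^1 = 2^3
Combine exponents: 2^13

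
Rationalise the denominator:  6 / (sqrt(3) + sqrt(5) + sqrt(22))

Group as (sqrt(3) + sqrt(22)) + sqrt(5); multiply by (sqrt(3) + sqrt(22)) - sqrt(5), then rationalise the remaining surd.

(-30*sqrt(5) - 36*sqrt(3) + 3*sqrt(330) + 21*sqrt(22))/34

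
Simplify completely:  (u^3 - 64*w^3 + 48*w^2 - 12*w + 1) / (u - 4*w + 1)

Apply the difference-of-cubes factorisation and cancel (u - 4*w + 1).

u^2 + 4*u*w - u + 16*w^2 - 8*w + 1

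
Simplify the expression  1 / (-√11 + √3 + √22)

Group as (√3 + √22) - √11; multiply by (√3 + √22) + √11, then rationalise the remaining surd.

(-7*√11 - 4*√22 + 15*√3 + 11*√6)/34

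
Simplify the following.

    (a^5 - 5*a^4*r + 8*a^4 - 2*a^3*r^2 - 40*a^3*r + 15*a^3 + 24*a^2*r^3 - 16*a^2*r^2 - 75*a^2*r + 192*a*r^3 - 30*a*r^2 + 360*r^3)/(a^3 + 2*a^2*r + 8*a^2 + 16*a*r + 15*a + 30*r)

Factor: a^5 - 5*a^4*r + 8*a^4 - 2*a^3*r^2 - 40*a^3*r + 15*a^3 + 24*a^2*r^3 - 16*a^2*r^2 - 75*a^2*r + 192*a*r^3 - 30*a*r^2 + 360*r^3 = (a + 3)*(a - 3*r)*(a + 5)*(a - 4*r)*(a + 2*r);  a^3 + 2*a^2*r + 8*a^2 + 16*a*r + 15*a + 30*r = (a + 3)*(a + 5)*(a + 2*r)
Cancel the common factors (a + 3), (a + 2*r), (a + 5).

a^2 - 7*a*r + 12*r^2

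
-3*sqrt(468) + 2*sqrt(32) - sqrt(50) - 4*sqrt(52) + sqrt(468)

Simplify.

3*sqrt(468) = 18*sqrt(13); 2*sqrt(32) = 8*sqrt(2); sqrt(50) = 5*sqrt(2); 4*sqrt(52) = 8*sqrt(13); sqrt(468) = 6*sqrt(13)

-20*sqrt(13) + 3*sqrt(2)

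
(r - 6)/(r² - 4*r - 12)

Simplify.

1/(r + 2)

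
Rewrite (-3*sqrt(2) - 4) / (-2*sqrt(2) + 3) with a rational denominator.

Multiply numerator and denominator by 2*sqrt(2) + 3.
Denominator becomes 1; numerator becomes -17*sqrt(2) - 24.

-17*sqrt(2) - 24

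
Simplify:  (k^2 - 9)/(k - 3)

k + 3

Factor: k^2 - 9 = (k - 3)*(k + 3)
Cancel the common factor (k - 3).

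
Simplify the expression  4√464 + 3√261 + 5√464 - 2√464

37*√29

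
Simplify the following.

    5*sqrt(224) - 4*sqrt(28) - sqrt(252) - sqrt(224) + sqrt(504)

5*sqrt(224) = 20*sqrt(14); 4*sqrt(28) = 8*sqrt(7); sqrt(252) = 6*sqrt(7); sqrt(224) = 4*sqrt(14); sqrt(504) = 6*sqrt(14)

-14*sqrt(7) + 22*sqrt(14)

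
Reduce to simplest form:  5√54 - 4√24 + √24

9*√6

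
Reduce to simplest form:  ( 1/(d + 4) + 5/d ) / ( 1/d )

(6*d + 20)/(d + 4)

Numerator: 1/(d + 4) + 5/d = (6*d + 20)/(d^2 + 4*d)
Denominator: 1/d = 1/d
Divide: ((6*d + 20)/(d^2 + 4*d)) · (d) = (6*d + 20)/(d + 4)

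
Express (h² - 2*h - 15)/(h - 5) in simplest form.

Factor: h² - 2*h - 15 = (h + 3)·(h - 5)
Cancel the common factor (h - 5).

h + 3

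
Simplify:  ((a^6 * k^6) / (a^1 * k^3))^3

a^15*k^9

Inside the bracket: a^5 * k^3
Raise to the power 3: a^15 * k^9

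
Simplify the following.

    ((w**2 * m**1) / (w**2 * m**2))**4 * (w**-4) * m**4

w**(-4)

Inside the bracket: (m**-1)
Raise to the power 4: (m**-4)
Multiply by (w**-4) * m**4: add exponents.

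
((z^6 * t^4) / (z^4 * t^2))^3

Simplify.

t^6*z^6

Inside the bracket: z^2 * t^2
Raise to the power 3: z^6 * t^6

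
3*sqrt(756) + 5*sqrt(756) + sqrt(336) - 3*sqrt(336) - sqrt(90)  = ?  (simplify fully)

-3*sqrt(10) + 40*sqrt(21)

3*sqrt(756) = 18*sqrt(21); 5*sqrt(756) = 30*sqrt(21); sqrt(336) = 4*sqrt(21); 3*sqrt(336) = 12*sqrt(21); sqrt(90) = 3*sqrt(10)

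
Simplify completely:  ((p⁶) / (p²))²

Inside the bracket: p⁴
Raise to the power 2: p⁸

p⁸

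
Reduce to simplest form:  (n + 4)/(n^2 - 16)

Factor: n^2 - 16 = (n - 4)*(n + 4)
Cancel the common factor (n + 4).

1/(n - 4)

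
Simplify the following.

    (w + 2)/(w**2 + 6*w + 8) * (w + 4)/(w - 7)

Factor: w**2 + 6*w + 8 = (w + 4)*(w + 2)
Cancel the common factors (w + 2), (w + 4).

1/(w - 7)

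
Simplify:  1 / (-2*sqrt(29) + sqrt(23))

(-2*sqrt(29) - sqrt(23))/93

Multiply numerator and denominator by sqrt(23) + 2*sqrt(29).
Denominator becomes -93; numerator becomes sqrt(23) + 2*sqrt(29).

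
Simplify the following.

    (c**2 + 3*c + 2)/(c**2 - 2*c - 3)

(c + 2)/(c - 3)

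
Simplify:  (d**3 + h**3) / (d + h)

Factor as (a+b)(a**2-ab+b**2) with a=h, b=d.

d**2 - d*h + h**2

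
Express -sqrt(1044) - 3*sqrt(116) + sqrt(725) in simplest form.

sqrt(1044) = 6*sqrt(29); 3*sqrt(116) = 6*sqrt(29); sqrt(725) = 5*sqrt(29)
Combine: (-6 - 6 + 5)·sqrt(29) = -7*sqrt(29)

-7*sqrt(29)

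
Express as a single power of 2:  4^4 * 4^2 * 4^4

2^20

4^4 = 2^8; 4^2 = 2^4; 4^4 = 2^8
Combine exponents: 2^20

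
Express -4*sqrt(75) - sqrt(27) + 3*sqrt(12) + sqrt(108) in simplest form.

4*sqrt(75) = 20*sqrt(3); sqrt(27) = 3*sqrt(3); 3*sqrt(12) = 6*sqrt(3); sqrt(108) = 6*sqrt(3)
Combine: (-20 - 3 + 6 + 6)·sqrt(3) = -11*sqrt(3)

-11*sqrt(3)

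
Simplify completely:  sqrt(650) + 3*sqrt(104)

sqrt(650) = 5*sqrt(26); 3*sqrt(104) = 6*sqrt(26)
Combine: (5 + 6)·sqrt(26) = 11*sqrt(26)

11*sqrt(26)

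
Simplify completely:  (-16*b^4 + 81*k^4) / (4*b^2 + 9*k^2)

-4*b^2 + 9*k^2

Difference of fourth powers: factor out (4*b^2 + 9*k^2).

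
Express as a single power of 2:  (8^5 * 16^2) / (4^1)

2^21

8^5 = 2^15; 16^2 = 2^8; 4^1 = 2^2
Combine exponents: 2^21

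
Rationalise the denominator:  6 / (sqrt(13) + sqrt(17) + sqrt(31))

(-12*sqrt(6851) - 6*sqrt(31) + 162*sqrt(17) + 210*sqrt(13))/883

Group as (sqrt(17) + sqrt(31)) + sqrt(13); multiply by (sqrt(17) + sqrt(31)) - sqrt(13), then rationalise the remaining surd.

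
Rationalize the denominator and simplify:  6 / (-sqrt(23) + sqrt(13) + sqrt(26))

(-24*sqrt(23) + 15*sqrt(26) + 54*sqrt(13) + 39*sqrt(46))/274

Group as (sqrt(13) + sqrt(26)) - sqrt(23); multiply by (sqrt(13) + sqrt(26)) + sqrt(23), then rationalise the remaining surd.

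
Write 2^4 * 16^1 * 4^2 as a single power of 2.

2^12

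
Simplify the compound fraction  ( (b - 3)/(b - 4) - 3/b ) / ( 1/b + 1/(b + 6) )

Numerator: (b - 3)/(b - 4) - 3/b = (b² - 6*b + 12)/(b² - 4*b)
Denominator: 1/b + 1/(b + 6) = (2*b + 6)/(b² + 6*b)
Divide: ((b² - 6*b + 12)/(b² - 4*b)) · ((b² + 6*b)/(2*b + 6)) = (b³ - 24*b + 72)/(2*b² - 2*b - 24)

(b³ - 24*b + 72)/(2*b² - 2*b - 24)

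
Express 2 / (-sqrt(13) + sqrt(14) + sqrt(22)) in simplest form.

Group as (sqrt(14) + sqrt(22)) - sqrt(13); multiply by (sqrt(14) + sqrt(22)) + sqrt(13), then rationalise the remaining surd.

(-46*sqrt(13) + 10*sqrt(22) + 42*sqrt(14) + 8*sqrt(1001))/703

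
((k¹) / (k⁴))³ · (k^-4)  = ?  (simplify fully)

Inside the bracket: (k^-3)
Raise to the power 3: (k^-9)
Multiply by (k^-4): add exponents.

k^(-13)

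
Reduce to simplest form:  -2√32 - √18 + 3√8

-5*√2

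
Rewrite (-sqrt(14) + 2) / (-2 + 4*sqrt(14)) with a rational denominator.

(-26 + 3*sqrt(14))/110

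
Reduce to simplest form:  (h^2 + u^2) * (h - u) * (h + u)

h^4 - u^4

Telescope via difference of squares: (h+u)(h-u) = h^2 - u^2, then repeat with the next factor.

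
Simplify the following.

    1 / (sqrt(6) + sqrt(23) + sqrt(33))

Group as (sqrt(23) + sqrt(33)) + sqrt(6); multiply by (sqrt(23) + sqrt(33)) - sqrt(6), then rationalise the remaining surd.

(-3*sqrt(506) - 2*sqrt(33) + 8*sqrt(23) + 25*sqrt(6))/268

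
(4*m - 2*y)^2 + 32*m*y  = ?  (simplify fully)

4*(2*m + y)^2

Expanding gives 16*m^2 + 16*m*y + 4*y^2, a perfect square.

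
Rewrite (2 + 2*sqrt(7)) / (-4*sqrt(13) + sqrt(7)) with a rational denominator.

Multiply numerator and denominator by sqrt(7) + 4*sqrt(13).
Denominator becomes -201; numerator becomes 2*sqrt(7) + 14 + 8*sqrt(13) + 8*sqrt(91).

(-8*sqrt(91) - 8*sqrt(13) - 14 - 2*sqrt(7))/201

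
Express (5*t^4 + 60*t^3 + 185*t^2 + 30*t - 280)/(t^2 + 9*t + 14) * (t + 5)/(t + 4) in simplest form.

Factor: 5*t^4 + 60*t^3 + 185*t^2 + 30*t - 280 = 5*(t + 4)*(t + 7)*(t + 2)*(t - 1);  t^2 + 9*t + 14 = (t + 7)*(t + 2)
Cancel the common factors (t + 2), (t + 7), (t + 4).

5*t^2 + 20*t - 25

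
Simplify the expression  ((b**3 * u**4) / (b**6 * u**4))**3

b**(-9)

Inside the bracket: (b**-3)
Raise to the power 3: (b**-9)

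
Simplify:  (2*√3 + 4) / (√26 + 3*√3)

-4*√26 - 2*√78 + 18 + 12*√3

Multiply numerator and denominator by -√26 + 3*√3.
Denominator becomes 1; numerator becomes -4*√26 - 2*√78 + 18 + 12*√3.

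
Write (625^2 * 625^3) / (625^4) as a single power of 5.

5^4

625^2 = 5^8; 625^3 = 5^12; 625^4 = 5^16
Combine exponents: 5^4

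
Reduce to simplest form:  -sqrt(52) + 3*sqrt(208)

sqrt(52) = 2*sqrt(13); 3*sqrt(208) = 12*sqrt(13)
Combine: (-2 + 12)·sqrt(13) = 10*sqrt(13)

10*sqrt(13)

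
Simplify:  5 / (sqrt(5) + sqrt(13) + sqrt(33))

(-2*sqrt(2145) - 15*sqrt(33) + 25*sqrt(13) + 41*sqrt(5))/7

Group as (sqrt(5) + sqrt(33)) + sqrt(13); multiply by (sqrt(5) + sqrt(33)) - sqrt(13), then rationalise the remaining surd.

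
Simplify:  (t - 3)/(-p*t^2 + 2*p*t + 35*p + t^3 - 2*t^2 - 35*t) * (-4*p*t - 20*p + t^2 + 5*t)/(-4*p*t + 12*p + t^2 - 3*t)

-1/(p*t - 7*p - t^2 + 7*t)

Factor: -p*t^2 + 2*p*t + 35*p + t^3 - 2*t^2 - 35*t = (t + 5)*(-p + t)*(t - 7);  -4*p*t - 20*p + t^2 + 5*t = (t + 5)*(-4*p + t);  -4*p*t + 12*p + t^2 - 3*t = (t - 3)*(-4*p + t)
Cancel the common factors (t + 5), (-4*p + t), (t - 3).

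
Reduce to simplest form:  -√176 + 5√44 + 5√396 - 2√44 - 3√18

√176 = 4*√11; 5√44 = 10*√11; 5√396 = 30*√11; 2√44 = 4*√11; 3√18 = 9*√2

-9*√2 + 32*√11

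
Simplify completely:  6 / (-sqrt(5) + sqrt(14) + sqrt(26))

(-70*sqrt(5) - 14*sqrt(26) + 34*sqrt(14) + 8*sqrt(455))/77

Group as (sqrt(14) + sqrt(26)) - sqrt(5); multiply by (sqrt(14) + sqrt(26)) + sqrt(5), then rationalise the remaining surd.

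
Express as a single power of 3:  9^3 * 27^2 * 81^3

3^24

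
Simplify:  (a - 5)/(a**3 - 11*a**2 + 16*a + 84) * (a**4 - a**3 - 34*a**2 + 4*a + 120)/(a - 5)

(a**2 + 3*a - 10)/(a - 7)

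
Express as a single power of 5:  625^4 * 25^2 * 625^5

5^40

625^4 = 5^16; 25^2 = 5^4; 625^5 = 5^20
Combine exponents: 5^40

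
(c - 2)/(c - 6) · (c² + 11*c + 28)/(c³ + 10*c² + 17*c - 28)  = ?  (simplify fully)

(c - 2)/(c² - 7*c + 6)

Factor: c² + 11*c + 28 = (c + 4)·(c + 7);  c³ + 10*c² + 17*c - 28 = (c + 7)·(c - 1)·(c + 4)
Cancel the common factors (c + 7), (c + 4).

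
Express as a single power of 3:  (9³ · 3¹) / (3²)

3^5

9³ = 3^6; 3¹ = 3^1; 3² = 3^2
Combine exponents: 3^5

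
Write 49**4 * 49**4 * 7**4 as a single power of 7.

49**4 = 7**8; 49**4 = 7**8; 7**4 = 7**4
Combine exponents: 7**20

7**20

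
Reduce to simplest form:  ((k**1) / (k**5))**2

Inside the bracket: (k**-4)
Raise to the power 2: (k**-8)

k**(-8)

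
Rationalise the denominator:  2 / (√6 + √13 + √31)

(-√2418 - 6*√31 + 12*√13 + 19*√6)/42

Group as (√13 + √31) + √6; multiply by (√13 + √31) - √6, then rationalise the remaining surd.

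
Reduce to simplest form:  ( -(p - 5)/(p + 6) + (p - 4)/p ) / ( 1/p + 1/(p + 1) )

(7*p^2 - 17*p - 24)/(2*p^2 + 13*p + 6)

Numerator: -(p - 5)/(p + 6) + (p - 4)/p = (7*p - 24)/(p^2 + 6*p)
Denominator: 1/p + 1/(p + 1) = (2*p + 1)/(p^2 + p)
Divide: ((7*p - 24)/(p^2 + 6*p)) · ((p^2 + p)/(2*p + 1)) = (7*p^2 - 17*p - 24)/(2*p^2 + 13*p + 6)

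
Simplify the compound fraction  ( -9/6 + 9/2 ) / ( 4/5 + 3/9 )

Numerator: -9/6 + 9/2 = 3
Denominator: 4/5 + 3/9 = 17/15
Divide: (3) · (15/17) = 45/17

45/17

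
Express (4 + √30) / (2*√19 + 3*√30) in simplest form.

(-√570 - 4*√19 + 6*√30 + 45)/97

Multiply numerator and denominator by -2*√19 + 3*√30.
Denominator becomes 194; numerator becomes -2*√570 - 8*√19 + 12*√30 + 90.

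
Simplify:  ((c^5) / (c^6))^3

c^(-3)

Inside the bracket: (c^-1)
Raise to the power 3: (c^-3)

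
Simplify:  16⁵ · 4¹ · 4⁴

2^30

16⁵ = 2^20; 4¹ = 2^2; 4⁴ = 2^8
Combine exponents: 2^30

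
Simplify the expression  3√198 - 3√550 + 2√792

6*√22

3√198 = 9*√22; 3√550 = 15*√22; 2√792 = 12*√22
Combine: (9 - 15 + 12)·√22 = 6*√22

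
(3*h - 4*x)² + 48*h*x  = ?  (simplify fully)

(3*h + 4*x)²

Expanding gives 9*h² + 24*h*x + 16*x², a perfect square.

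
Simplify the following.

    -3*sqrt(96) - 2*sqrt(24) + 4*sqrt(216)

8*sqrt(6)

3*sqrt(96) = 12*sqrt(6); 2*sqrt(24) = 4*sqrt(6); 4*sqrt(216) = 24*sqrt(6)
Combine: (-12 - 4 + 24)·sqrt(6) = 8*sqrt(6)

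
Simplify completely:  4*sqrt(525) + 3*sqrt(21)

23*sqrt(21)

4*sqrt(525) = 20*sqrt(21); 3*sqrt(21) = 3*sqrt(21)
Combine: (20 + 3)·sqrt(21) = 23*sqrt(21)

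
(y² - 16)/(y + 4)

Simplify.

y - 4

Factor: y² - 16 = (y + 4)·(y - 4)
Cancel the common factor (y + 4).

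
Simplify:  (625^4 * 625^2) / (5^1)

5^23

625^4 = 5^16; 625^2 = 5^8; 5^1 = 5^1
Combine exponents: 5^23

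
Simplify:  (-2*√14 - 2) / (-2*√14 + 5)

Multiply numerator and denominator by 5 + 2*√14.
Denominator becomes -31; numerator becomes -66 - 14*√14.

(14*√14 + 66)/31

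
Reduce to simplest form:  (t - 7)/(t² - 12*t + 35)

Factor: t² - 12*t + 35 = (t - 7)·(t - 5)
Cancel the common factor (t - 7).

1/(t - 5)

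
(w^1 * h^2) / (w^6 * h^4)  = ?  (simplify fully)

1/(h^2*w^5)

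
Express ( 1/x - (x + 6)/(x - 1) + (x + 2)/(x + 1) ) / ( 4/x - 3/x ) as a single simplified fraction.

(-5*x**2 - 8*x - 1)/(x**2 - 1)

Numerator: 1/x - (x + 6)/(x - 1) + (x + 2)/(x + 1) = (-5*x**2 - 8*x - 1)/(x**3 - x)
Denominator: 4/x - 3/x = 1/x
Divide: ((-5*x**2 - 8*x - 1)/(x**3 - x)) · (x) = (-5*x**2 - 8*x - 1)/(x**2 - 1)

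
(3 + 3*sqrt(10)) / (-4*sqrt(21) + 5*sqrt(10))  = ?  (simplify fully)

Multiply numerator and denominator by 5*sqrt(10) + 4*sqrt(21).
Denominator becomes -86; numerator becomes 15*sqrt(10) + 12*sqrt(21) + 150 + 12*sqrt(210).

(-12*sqrt(210) - 150 - 12*sqrt(21) - 15*sqrt(10))/86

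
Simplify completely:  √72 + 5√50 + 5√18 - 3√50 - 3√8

25*√2

√72 = 6*√2; 5√50 = 25*√2; 5√18 = 15*√2; 3√50 = 15*√2; 3√8 = 6*√2
Combine: (6 + 25 + 15 - 15 - 6)·√2 = 25*√2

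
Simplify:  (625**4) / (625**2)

5**8

625**4 = 5**16; 625**2 = 5**8
Combine exponents: 5**8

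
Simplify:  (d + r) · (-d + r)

-d² + r²

Telescope via difference of squares: (r+d)(r-d) = -d² + r².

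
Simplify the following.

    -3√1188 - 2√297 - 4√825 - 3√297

3√1188 = 18*√33; 2√297 = 6*√33; 4√825 = 20*√33; 3√297 = 9*√33
Combine: (-18 - 6 - 20 - 9)·√33 = -53*√33

-53*√33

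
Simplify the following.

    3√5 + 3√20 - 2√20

5*√5

3√5 = 3*√5; 3√20 = 6*√5; 2√20 = 4*√5
Combine: (3 + 6 - 4)·√5 = 5*√5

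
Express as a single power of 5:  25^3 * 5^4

5^10

25^3 = 5^6; 5^4 = 5^4
Combine exponents: 5^10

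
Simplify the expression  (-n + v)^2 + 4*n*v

(n + v)^2

Expanding gives n^2 + 2*n*v + v^2, a perfect square.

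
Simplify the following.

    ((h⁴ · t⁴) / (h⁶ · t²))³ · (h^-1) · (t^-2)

t⁴/h⁷

Inside the bracket: (h^-2) · t²
Raise to the power 3: (h^-6) · t⁶
Multiply by (h^-1) · (t^-2): add exponents.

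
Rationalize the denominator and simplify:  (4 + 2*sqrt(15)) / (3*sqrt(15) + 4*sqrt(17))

(-90 - 12*sqrt(15) + 16*sqrt(17) + 8*sqrt(255))/137

Multiply numerator and denominator by -4*sqrt(17) + 3*sqrt(15).
Denominator becomes -137; numerator becomes -8*sqrt(255) - 16*sqrt(17) + 12*sqrt(15) + 90.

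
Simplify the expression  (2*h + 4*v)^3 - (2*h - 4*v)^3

Binomially expand both and collect terms in (2*h), (4*v).

96*h^2*v + 128*v^3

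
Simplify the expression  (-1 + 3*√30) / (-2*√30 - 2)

Multiply numerator and denominator by -2 + 2*√30.
Denominator becomes -116; numerator becomes -8*√30 + 182.

(-91 + 4*√30)/58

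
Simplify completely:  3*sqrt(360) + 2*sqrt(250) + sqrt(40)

30*sqrt(10)

3*sqrt(360) = 18*sqrt(10); 2*sqrt(250) = 10*sqrt(10); sqrt(40) = 2*sqrt(10)
Combine: (18 + 10 + 2)·sqrt(10) = 30*sqrt(10)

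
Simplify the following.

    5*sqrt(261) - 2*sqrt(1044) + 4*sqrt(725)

23*sqrt(29)

5*sqrt(261) = 15*sqrt(29); 2*sqrt(1044) = 12*sqrt(29); 4*sqrt(725) = 20*sqrt(29)
Combine: (15 - 12 + 20)·sqrt(29) = 23*sqrt(29)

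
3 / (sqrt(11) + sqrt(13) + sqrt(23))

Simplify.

Group as (sqrt(11) + sqrt(23)) + sqrt(13); multiply by (sqrt(11) + sqrt(23)) - sqrt(13), then rationalise the remaining surd.

(-6*sqrt(3289) + 3*sqrt(23) + 63*sqrt(13) + 75*sqrt(11))/571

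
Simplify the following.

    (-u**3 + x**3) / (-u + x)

u**2 + u*x + x**2

x**3 - u**3 = (-u + x)(u**2 + u*x + x**2).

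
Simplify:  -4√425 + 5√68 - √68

-12*√17

4√425 = 20*√17; 5√68 = 10*√17; √68 = 2*√17
Combine: (-20 + 10 - 2)·√17 = -12*√17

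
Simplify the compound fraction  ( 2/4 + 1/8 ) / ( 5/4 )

1/2

Numerator: 2/4 + 1/8 = 5/8
Denominator: 5/4 = 5/4
Divide: (5/8) · (4/5) = 1/2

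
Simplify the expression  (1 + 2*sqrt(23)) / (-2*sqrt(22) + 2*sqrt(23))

(sqrt(22) + sqrt(23) + 2*sqrt(506) + 46)/2

Multiply numerator and denominator by 2*sqrt(22) + 2*sqrt(23).
Denominator becomes 4; numerator becomes 2*sqrt(22) + 2*sqrt(23) + 4*sqrt(506) + 92.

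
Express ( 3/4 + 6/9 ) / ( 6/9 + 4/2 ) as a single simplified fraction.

Numerator: 3/4 + 6/9 = 17/12
Denominator: 6/9 + 4/2 = 8/3
Divide: (17/12) · (3/8) = 17/32

17/32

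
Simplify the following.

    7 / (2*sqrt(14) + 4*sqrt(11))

(-7*sqrt(14) + 14*sqrt(11))/60

Multiply numerator and denominator by -4*sqrt(11) + 2*sqrt(14).
Denominator becomes -120; numerator becomes -28*sqrt(11) + 14*sqrt(14).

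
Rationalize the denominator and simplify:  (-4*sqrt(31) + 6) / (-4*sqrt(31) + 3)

(-12*sqrt(31) + 478)/487

Multiply numerator and denominator by 3 + 4*sqrt(31).
Denominator becomes -487; numerator becomes -478 + 12*sqrt(31).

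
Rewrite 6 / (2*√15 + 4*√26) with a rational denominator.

Multiply numerator and denominator by -2*√15 + 4*√26.
Denominator becomes 356; numerator becomes -12*√15 + 24*√26.

(-3*√15 + 6*√26)/89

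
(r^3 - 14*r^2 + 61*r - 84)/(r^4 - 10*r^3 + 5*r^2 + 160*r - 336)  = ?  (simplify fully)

Factor: r^3 - 14*r^2 + 61*r - 84 = (r - 4)*(r - 3)*(r - 7);  r^4 - 10*r^3 + 5*r^2 + 160*r - 336 = (r - 7)*(r - 3)*(r + 4)*(r - 4)
Cancel the common factors (r - 4), (r - 3), (r - 7).

1/(r + 4)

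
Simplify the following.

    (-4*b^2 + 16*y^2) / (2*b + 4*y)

-2*b + 4*y

Factor (4*y)^2 - (2*b)^2 and cancel (2*b + 4*y).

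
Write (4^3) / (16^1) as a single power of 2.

2^2

4^3 = 2^6; 16^1 = 2^4
Combine exponents: 2^2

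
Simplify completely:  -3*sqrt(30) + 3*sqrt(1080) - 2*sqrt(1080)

3*sqrt(30) = 3*sqrt(30); 3*sqrt(1080) = 18*sqrt(30); 2*sqrt(1080) = 12*sqrt(30)
Combine: (-3 + 18 - 12)·sqrt(30) = 3*sqrt(30)

3*sqrt(30)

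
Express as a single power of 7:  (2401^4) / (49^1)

2401^4 = 7^16; 49^1 = 7^2
Combine exponents: 7^14

7^14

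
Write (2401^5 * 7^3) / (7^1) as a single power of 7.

7^22

2401^5 = 7^20; 7^3 = 7^3; 7^1 = 7^1
Combine exponents: 7^22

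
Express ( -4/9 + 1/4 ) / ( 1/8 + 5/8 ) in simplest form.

-7/27

Numerator: -4/9 + 1/4 = -7/36
Denominator: 1/8 + 5/8 = 3/4
Divide: (-7/36) · (4/3) = -7/27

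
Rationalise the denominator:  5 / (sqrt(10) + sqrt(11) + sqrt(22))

(-220*sqrt(5) - 5*sqrt(22) + 105*sqrt(11) + 115*sqrt(10))/439

Group as (sqrt(10) + sqrt(11)) + sqrt(22); multiply by (sqrt(10) + sqrt(11)) - sqrt(22), then rationalise the remaining surd.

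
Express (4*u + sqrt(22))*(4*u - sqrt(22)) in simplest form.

16*u^2 - 22

Difference of squares with P = 4*u, Q = sqrt(22).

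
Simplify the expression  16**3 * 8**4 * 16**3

16**3 = 2**12; 8**4 = 2**12; 16**3 = 2**12
Combine exponents: 2**36

2**36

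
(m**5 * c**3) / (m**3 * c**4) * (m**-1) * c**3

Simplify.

Quotient: m**2 * (c**-1)
Multiply by (m**-1) * c**3: add exponents.

c**2*m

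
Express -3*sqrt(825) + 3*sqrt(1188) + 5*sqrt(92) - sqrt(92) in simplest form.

3*sqrt(33) + 8*sqrt(23)

3*sqrt(825) = 15*sqrt(33); 3*sqrt(1188) = 18*sqrt(33); 5*sqrt(92) = 10*sqrt(23); sqrt(92) = 2*sqrt(23)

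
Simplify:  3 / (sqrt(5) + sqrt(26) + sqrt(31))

(-3*sqrt(4030) + 15*sqrt(26) + 78*sqrt(5))/260

Group as (sqrt(5) + sqrt(26)) + sqrt(31); multiply by (sqrt(5) + sqrt(26)) - sqrt(31), then rationalise the remaining surd.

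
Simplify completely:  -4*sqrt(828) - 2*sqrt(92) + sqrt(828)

4*sqrt(828) = 24*sqrt(23); 2*sqrt(92) = 4*sqrt(23); sqrt(828) = 6*sqrt(23)
Combine: (-24 - 4 + 6)·sqrt(23) = -22*sqrt(23)

-22*sqrt(23)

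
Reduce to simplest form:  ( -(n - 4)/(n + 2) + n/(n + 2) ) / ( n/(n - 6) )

Numerator: -(n - 4)/(n + 2) + n/(n + 2) = 4/(n + 2)
Denominator: n/(n - 6) = n/(n - 6)
Divide: (4/(n + 2)) · ((n - 6)/n) = (4*n - 24)/(n**2 + 2*n)

(4*n - 24)/(n**2 + 2*n)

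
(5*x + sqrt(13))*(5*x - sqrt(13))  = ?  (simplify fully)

Product of conjugates: (P+Q)(P-Q) = P^2 - Q^2.

25*x^2 - 13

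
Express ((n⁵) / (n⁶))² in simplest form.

Inside the bracket: (n^-1)
Raise to the power 2: (n^-2)

n^(-2)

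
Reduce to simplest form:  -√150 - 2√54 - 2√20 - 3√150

-26*√6 - 4*√5

√150 = 5*√6; 2√54 = 6*√6; 2√20 = 4*√5; 3√150 = 15*√6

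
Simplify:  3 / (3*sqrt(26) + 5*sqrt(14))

(-9*sqrt(26) + 15*sqrt(14))/116

Multiply numerator and denominator by -5*sqrt(14) + 3*sqrt(26).
Denominator becomes -116; numerator becomes -15*sqrt(14) + 9*sqrt(26).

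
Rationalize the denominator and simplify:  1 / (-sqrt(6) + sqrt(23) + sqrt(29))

(-23*sqrt(6) + 6*sqrt(23) + sqrt(4002))/276

Group as (sqrt(23) + sqrt(29)) - sqrt(6); multiply by (sqrt(23) + sqrt(29)) + sqrt(6), then rationalise the remaining surd.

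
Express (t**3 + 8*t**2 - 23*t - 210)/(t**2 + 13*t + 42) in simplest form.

Factor: t**3 + 8*t**2 - 23*t - 210 = (t + 7)*(t + 6)*(t - 5);  t**2 + 13*t + 42 = (t + 6)*(t + 7)
Cancel the common factors (t + 7), (t + 6).

t - 5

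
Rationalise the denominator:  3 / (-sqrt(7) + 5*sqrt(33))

Multiply numerator and denominator by sqrt(7) + 5*sqrt(33).
Denominator becomes 818; numerator becomes 3*sqrt(7) + 15*sqrt(33).

(3*sqrt(7) + 15*sqrt(33))/818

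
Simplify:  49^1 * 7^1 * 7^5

7^8

49^1 = 7^2; 7^1 = 7^1; 7^5 = 7^5
Combine exponents: 7^8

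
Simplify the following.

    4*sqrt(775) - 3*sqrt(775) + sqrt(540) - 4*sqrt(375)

4*sqrt(775) = 20*sqrt(31); 3*sqrt(775) = 15*sqrt(31); sqrt(540) = 6*sqrt(15); 4*sqrt(375) = 20*sqrt(15)

-14*sqrt(15) + 5*sqrt(31)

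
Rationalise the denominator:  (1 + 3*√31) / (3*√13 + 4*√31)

(-9*√403 - 3*√13 + 4*√31 + 372)/379

Multiply numerator and denominator by -3*√13 + 4*√31.
Denominator becomes 379; numerator becomes -9*√403 - 3*√13 + 4*√31 + 372.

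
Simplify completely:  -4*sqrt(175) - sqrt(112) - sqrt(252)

4*sqrt(175) = 20*sqrt(7); sqrt(112) = 4*sqrt(7); sqrt(252) = 6*sqrt(7)
Combine: (-20 - 4 - 6)·sqrt(7) = -30*sqrt(7)

-30*sqrt(7)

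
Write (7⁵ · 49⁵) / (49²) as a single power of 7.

7^11

7⁵ = 7^5; 49⁵ = 7^10; 49² = 7^4
Combine exponents: 7^11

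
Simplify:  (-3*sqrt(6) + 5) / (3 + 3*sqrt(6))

Multiply numerator and denominator by -3*sqrt(6) + 3.
Denominator becomes -45; numerator becomes -24*sqrt(6) + 69.

(-23 + 8*sqrt(6))/15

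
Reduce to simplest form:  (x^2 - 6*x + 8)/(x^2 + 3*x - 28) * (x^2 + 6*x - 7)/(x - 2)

x - 1

Factor: x^2 - 6*x + 8 = (x - 4)*(x - 2);  x^2 + 3*x - 28 = (x + 7)*(x - 4);  x^2 + 6*x - 7 = (x + 7)*(x - 1)
Cancel the common factors (x - 2), (x + 7), (x - 4).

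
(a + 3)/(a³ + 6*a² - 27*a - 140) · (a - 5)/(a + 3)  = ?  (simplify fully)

Factor: a³ + 6*a² - 27*a - 140 = (a + 4)·(a + 7)·(a - 5)
Cancel the common factors (a - 5), (a + 3).

1/(a² + 11*a + 28)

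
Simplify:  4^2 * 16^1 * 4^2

4^2 = 2^4; 16^1 = 2^4; 4^2 = 2^4
Combine exponents: 2^12

2^12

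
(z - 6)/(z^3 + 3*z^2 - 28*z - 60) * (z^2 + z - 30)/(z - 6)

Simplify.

1/(z + 2)

Factor: z^3 + 3*z^2 - 28*z - 60 = (z + 2)*(z - 5)*(z + 6);  z^2 + z - 30 = (z - 5)*(z + 6)
Cancel the common factors (z + 6), (z - 5), (z - 6).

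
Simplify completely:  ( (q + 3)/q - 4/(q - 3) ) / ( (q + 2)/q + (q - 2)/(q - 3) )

Numerator: (q + 3)/q - 4/(q - 3) = (q**2 - 4*q - 9)/(q**2 - 3*q)
Denominator: (q + 2)/q + (q - 2)/(q - 3) = (2*q**2 - 3*q - 6)/(q**2 - 3*q)
Divide: ((q**2 - 4*q - 9)/(q**2 - 3*q)) · ((q**2 - 3*q)/(2*q**2 - 3*q - 6)) = (q**2 - 4*q - 9)/(2*q**2 - 3*q - 6)

(q**2 - 4*q - 9)/(2*q**2 - 3*q - 6)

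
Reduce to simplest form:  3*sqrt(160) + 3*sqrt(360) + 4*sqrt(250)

50*sqrt(10)

3*sqrt(160) = 12*sqrt(10); 3*sqrt(360) = 18*sqrt(10); 4*sqrt(250) = 20*sqrt(10)
Combine: (12 + 18 + 20)·sqrt(10) = 50*sqrt(10)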